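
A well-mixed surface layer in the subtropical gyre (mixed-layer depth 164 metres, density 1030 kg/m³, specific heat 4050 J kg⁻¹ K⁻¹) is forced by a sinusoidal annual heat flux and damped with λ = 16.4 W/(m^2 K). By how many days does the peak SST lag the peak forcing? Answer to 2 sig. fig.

84 days

Areal heat capacity C = ρ c_p D = 1030 × 4050 × 164 = 6.84×10^8 J/(m^2 K).
ω = 2π / 3.15×10^7 s = 1.99×10^-7 s⁻¹.
Phase lag φ = arctan(Cω/λ) = arctan(136/16.4) = 1.45 rad.
Time lag = φ / ω = 1.45 / 1.99×10^-7 = 7.28×10^6 s = 84.3 days.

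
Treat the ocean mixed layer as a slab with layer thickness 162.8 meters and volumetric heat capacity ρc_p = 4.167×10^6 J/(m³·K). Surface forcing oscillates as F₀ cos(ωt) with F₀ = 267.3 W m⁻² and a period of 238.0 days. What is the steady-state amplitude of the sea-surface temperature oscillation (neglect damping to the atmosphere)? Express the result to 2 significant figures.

1.3 K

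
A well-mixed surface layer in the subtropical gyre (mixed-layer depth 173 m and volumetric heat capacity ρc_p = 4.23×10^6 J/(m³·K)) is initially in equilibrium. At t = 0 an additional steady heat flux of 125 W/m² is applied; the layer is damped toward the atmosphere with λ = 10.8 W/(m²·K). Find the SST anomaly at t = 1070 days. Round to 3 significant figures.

8.62 K

Areal heat capacity C = ρc_p × D = 4.23×10^6 × 173 = 7.32×10^8 J m⁻² K⁻¹.
τ = C / λ = 7.32×10^8 / 10.8 = 6.78×10^7 s.
Equilibrium anomaly ΔT_eq = F / λ = 125 / 10.8 = 11.6 K.
t = 1070 days = 9.24×10^7 s, so t/τ = 1.36.
ΔT(t) = ΔT_eq (1 − e^(−t/τ)) = 11.6 × (1 − e^−1.36) = 8.62 K.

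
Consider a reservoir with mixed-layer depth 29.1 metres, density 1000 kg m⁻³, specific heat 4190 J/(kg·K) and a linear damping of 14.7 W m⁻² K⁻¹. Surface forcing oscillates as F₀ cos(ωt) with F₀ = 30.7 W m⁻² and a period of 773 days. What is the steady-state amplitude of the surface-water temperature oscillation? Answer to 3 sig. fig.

1.65 K

Areal heat capacity C = ρ c_p D = 1000 × 4190 × 29.1 = 1.22×10^8 J/(m²·K).
Angular frequency ω = 2π / T = 2π / 6.68×10^7 s = 9.41×10^-8 s⁻¹.
√((Cω)² + λ²) = √((11.5)² + 14.7²) = 18.6 W/(m²·K).
Amplitude A = F₀ / √((Cω)²+λ²) = 30.7 / 18.6 = 1.65 K.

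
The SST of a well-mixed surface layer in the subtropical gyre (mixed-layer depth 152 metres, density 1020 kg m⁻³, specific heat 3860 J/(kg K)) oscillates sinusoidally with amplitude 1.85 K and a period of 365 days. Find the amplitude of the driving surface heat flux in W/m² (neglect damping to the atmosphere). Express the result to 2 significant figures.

220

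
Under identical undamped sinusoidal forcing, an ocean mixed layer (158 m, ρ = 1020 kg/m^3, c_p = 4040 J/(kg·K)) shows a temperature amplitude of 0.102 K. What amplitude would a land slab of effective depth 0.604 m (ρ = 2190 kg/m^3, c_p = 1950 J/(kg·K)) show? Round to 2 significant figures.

C_ocean = 6.51×10^8 J/(m²·K); C_land = 2.58×10^6 J/(m²·K).
A ∝ 1/C ⇒ A_land = A_ocean × C_ocean/C_land = 0.102 × 252 = 25.7 K.

26 K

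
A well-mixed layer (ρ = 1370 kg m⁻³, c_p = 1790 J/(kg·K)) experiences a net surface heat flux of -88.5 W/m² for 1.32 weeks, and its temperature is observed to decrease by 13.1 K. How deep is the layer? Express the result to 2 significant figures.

Heat input Q = F Δt = -88.5 × 7.98×10^5 s = -7.07×10^7 J/m².
Required areal heat capacity C = Q / ΔT = 5.39×10^6 J/(m²·K).
Depth D = C / (ρ c_p) = 5.39×10^6 / (1370 × 1790) = 2.20 m.

2.2 m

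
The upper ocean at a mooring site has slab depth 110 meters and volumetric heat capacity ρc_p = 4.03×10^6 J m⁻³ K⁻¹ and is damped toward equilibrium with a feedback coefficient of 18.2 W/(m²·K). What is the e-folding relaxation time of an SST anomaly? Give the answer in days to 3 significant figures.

Areal heat capacity C = ρc_p × D = 4.03×10^6 × 110 = 4.43×10^8 J/(m^2 K).
Relaxation time τ = C / λ = 4.43×10^8 / 18.2 = 2.44×10^7 s.
In days: 2.44×10^7 s / (86400 s/day) = 282 days.

282 days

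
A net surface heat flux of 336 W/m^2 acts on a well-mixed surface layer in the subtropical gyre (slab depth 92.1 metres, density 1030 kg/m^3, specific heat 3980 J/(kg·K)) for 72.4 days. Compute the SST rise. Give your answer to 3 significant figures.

5.57 K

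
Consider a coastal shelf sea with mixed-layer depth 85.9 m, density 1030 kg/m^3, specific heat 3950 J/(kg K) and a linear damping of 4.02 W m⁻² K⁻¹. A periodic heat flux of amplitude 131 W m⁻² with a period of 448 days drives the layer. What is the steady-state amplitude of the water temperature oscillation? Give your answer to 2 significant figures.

2.3 K

Areal heat capacity C = ρ c_p D = 1030 × 3950 × 85.9 = 3.49×10^8 J/(m^2 K).
Angular frequency ω = 2π / T = 2π / 3.87×10^7 s = 1.62×10^-7 s⁻¹.
√((Cω)² + λ²) = √((56.7)² + 4.02²) = 56.9 W/(m²·K).
Amplitude A = F₀ / √((Cω)²+λ²) = 131 / 56.9 = 2.30 K.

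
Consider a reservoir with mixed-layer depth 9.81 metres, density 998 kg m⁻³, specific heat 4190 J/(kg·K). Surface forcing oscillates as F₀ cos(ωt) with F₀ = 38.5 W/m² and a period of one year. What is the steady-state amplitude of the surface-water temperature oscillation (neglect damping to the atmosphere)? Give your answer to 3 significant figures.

Areal heat capacity C = ρ c_p D = 998 × 4190 × 9.81 = 4.10×10^7 J m⁻² K⁻¹.
Angular frequency ω = 2π / T = 2π / 3.15×10^7 s = 1.99×10^-7 s⁻¹.
Cω = 4.10×10^7 × 1.99×10^-7 = 8.17 W/(m²·K).
Amplitude A = F₀ / (Cω) = 38.5 / 8.17 = 4.71 K.

4.71 K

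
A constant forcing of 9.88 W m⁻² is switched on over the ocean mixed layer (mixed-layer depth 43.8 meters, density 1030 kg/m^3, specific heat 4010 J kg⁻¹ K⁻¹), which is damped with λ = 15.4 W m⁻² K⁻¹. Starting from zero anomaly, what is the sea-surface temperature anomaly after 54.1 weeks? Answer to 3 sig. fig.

Areal heat capacity C = ρ c_p D = 1030 × 4010 × 43.8 = 1.81×10^8 J/(m²·K).
τ = C / λ = 1.81×10^8 / 15.4 = 1.17×10^7 s.
Equilibrium anomaly ΔT_eq = F / λ = 9.88 / 15.4 = 0.642 K.
t = 54.1 weeks = 3.27×10^7 s, so t/τ = 2.79.
ΔT(t) = ΔT_eq (1 − e^(−t/τ)) = 0.642 × (1 − e^−2.79) = 0.602 K.

0.602 K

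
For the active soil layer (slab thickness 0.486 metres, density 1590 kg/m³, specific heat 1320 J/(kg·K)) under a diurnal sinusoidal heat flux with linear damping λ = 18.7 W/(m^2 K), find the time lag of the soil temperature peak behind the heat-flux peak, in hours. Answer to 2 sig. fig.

Areal heat capacity C = ρ c_p D = 1590 × 1320 × 0.486 = 1.02×10^6 J/(m^2 K).
ω = 2π / 86400 s = 7.27×10^-5 s⁻¹.
Phase lag φ = arctan(Cω/λ) = arctan(74.2/18.7) = 1.32 rad.
Time lag = φ / ω = 1.32 / 7.27×10^-5 = 18200 s = 5.06 hours.

5.1 hours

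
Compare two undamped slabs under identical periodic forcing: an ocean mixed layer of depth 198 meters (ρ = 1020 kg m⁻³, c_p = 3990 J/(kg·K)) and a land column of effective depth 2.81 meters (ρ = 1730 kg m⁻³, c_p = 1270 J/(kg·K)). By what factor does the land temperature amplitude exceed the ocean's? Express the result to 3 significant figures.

131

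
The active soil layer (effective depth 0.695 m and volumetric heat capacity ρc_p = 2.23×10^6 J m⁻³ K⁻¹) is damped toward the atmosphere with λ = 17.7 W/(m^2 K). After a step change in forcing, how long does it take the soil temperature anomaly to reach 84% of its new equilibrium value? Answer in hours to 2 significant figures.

Areal heat capacity C = ρc_p × D = 2.23×10^6 × 0.695 = 1.55×10^6 J/(m^2 K).
τ = C / λ = 1.55×10^6 / 17.7 = 87600 s.
Fraction reached: 1 − e^(−t/τ) = 0.84 ⇒ t = −τ ln(1 − 0.84) = τ × 1.83.
t = 1.60×10^5 s = 44.6 hours.

45 hours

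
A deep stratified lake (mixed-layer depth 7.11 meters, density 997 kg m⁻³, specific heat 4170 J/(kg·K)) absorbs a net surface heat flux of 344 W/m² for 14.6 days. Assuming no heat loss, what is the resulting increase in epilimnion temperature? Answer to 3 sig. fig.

14.7 K

Areal heat capacity C = ρ c_p D = 997 × 4170 × 7.11 = 2.96×10^7 J/(m^2 K).
Net heat input Q = F Δt = 344 × (14.6 days × 86400 s/day) = 4.34×10^8 J/m².
ΔT = Q / C = 4.34×10^8 / 2.96×10^7 = 14.7 K.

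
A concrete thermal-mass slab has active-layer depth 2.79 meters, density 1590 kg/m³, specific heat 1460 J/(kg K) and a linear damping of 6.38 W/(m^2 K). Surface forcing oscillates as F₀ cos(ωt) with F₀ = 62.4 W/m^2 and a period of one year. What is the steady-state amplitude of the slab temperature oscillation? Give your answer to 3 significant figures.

9.59 K

Areal heat capacity C = ρ c_p D = 1590 × 1460 × 2.79 = 6.48×10^6 J m⁻² K⁻¹.
Angular frequency ω = 2π / T = 2π / 3.15×10^7 s = 1.99×10^-7 s⁻¹.
√((Cω)² + λ²) = √((1.29)² + 6.38²) = 6.51 W/(m²·K).
Amplitude A = F₀ / √((Cω)²+λ²) = 62.4 / 6.51 = 9.59 K.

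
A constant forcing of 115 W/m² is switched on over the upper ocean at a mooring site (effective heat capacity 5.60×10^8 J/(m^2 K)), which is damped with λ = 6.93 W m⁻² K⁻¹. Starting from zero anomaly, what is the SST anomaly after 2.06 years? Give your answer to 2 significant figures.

9.2 K

Areal heat capacity C = 5.60×10^8 J/(m^2 K) (given).
τ = C / λ = 5.60×10^8 / 6.93 = 8.08×10^7 s.
Equilibrium anomaly ΔT_eq = F / λ = 115 / 6.93 = 16.6 K.
t = 2.06 years = 6.50×10^7 s, so t/τ = 0.804.
ΔT(t) = ΔT_eq (1 − e^(−t/τ)) = 16.6 × (1 − e^−0.804) = 9.17 K.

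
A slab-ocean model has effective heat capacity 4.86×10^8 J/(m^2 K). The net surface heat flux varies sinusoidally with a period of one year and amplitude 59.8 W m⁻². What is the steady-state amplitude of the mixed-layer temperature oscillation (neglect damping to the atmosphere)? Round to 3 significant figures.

0.618 K

Areal heat capacity C = 4.86×10^8 J/(m^2 K) (given).
Angular frequency ω = 2π / T = 2π / 3.15×10^7 s = 1.99×10^-7 s⁻¹.
Cω = 4.86×10^8 × 1.99×10^-7 = 96.8 W/(m²·K).
Amplitude A = F₀ / (Cω) = 59.8 / 96.8 = 0.618 K.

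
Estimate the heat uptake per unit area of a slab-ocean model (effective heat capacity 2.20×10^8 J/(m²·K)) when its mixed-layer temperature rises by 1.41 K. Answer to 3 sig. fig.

3.10×10^8

Areal heat capacity C = 2.20×10^8 J/(m²·K) (given).
ΔQ = C ΔT = 2.20×10^8 × 1.41 = 3.10×10^8 J/m².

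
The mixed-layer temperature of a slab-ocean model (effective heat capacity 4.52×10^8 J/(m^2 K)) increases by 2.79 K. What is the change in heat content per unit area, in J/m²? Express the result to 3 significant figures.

Areal heat capacity C = 4.52×10^8 J/(m^2 K) (given).
ΔQ = C ΔT = 4.52×10^8 × 2.79 = 1.26×10^9 J/m².

1.26×10^9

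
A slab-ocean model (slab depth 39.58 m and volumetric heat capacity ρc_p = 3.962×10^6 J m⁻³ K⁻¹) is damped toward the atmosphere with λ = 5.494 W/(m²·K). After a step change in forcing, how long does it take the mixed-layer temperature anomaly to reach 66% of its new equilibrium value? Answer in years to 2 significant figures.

0.98 years

Areal heat capacity C = ρc_p × D = 3.962×10^6 × 39.58 = 1.57×10^8 J/(m²·K).
τ = C / λ = 1.57×10^8 / 5.494 = 2.85×10^7 s.
Fraction reached: 1 − e^(−t/τ) = 0.66 ⇒ t = −τ ln(1 − 0.66) = τ × 1.08.
t = 3.08×10^7 s = 0.976 years.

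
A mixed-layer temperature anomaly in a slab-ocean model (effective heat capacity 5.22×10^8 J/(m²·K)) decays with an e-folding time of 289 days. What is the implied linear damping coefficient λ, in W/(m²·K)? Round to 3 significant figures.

20.9

Areal heat capacity C = 5.22×10^8 J/(m²·K) (given).
τ = 289 days = 2.50×10^7 s.
λ = C / τ = 5.22×10^8 / 2.50×10^7 = 20.9 W/(m²·K).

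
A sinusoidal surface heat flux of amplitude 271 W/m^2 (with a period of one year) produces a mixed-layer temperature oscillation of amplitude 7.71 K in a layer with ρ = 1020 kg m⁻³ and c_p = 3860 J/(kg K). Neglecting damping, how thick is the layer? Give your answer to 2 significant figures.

45 m

ω = 2π / 3.15×10^7 s = 1.99×10^-7 s⁻¹.
Required C = F₀ / (A ω) = 271 / (7.71 × 1.99×10^-7) = 1.76×10^8 J/(m²·K).
D = C / (ρ c_p) = 1.76×10^8 / (1020 × 3860) = 44.8 m.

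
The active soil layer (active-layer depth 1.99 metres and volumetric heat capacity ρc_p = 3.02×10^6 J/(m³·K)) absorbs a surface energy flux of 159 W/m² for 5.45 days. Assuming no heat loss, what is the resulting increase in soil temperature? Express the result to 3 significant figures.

12.5 K

Areal heat capacity C = ρc_p × D = 3.02×10^6 × 1.99 = 6.01×10^6 J/(m^2 K).
Net heat input Q = F Δt = 159 × (5.45 days × 86400 s/day) = 7.49×10^7 J/m².
ΔT = Q / C = 7.49×10^7 / 6.01×10^6 = 12.5 K.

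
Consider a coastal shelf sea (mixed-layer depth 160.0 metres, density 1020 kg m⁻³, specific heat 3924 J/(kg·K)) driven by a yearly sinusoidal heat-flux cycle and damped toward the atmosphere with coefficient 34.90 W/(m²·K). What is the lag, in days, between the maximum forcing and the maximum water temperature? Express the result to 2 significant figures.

76 days

Areal heat capacity C = ρ c_p D = 1020 × 3924 × 160.0 = 6.40×10^8 J/(m^2 K).
ω = 2π / 3.15×10^7 s = 1.99×10^-7 s⁻¹.
Phase lag φ = arctan(Cω/λ) = arctan(128/34.90) = 1.30 rad.
Time lag = φ / ω = 1.30 / 1.99×10^-7 = 6.54×10^6 s = 75.7 days.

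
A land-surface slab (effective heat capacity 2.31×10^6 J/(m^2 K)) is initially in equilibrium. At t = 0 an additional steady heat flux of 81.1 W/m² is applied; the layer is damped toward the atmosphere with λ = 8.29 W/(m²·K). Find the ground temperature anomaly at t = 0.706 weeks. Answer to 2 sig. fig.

7.7 K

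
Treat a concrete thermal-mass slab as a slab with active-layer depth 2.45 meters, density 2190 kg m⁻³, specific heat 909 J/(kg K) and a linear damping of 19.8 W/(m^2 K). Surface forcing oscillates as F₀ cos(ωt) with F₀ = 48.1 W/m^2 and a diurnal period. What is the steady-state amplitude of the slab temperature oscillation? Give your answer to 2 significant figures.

Areal heat capacity C = ρ c_p D = 2190 × 909 × 2.45 = 4.88×10^6 J/(m^2 K).
Angular frequency ω = 2π / T = 2π / 86400 s = 7.27×10^-5 s⁻¹.
√((Cω)² + λ²) = √((355)² + 19.8²) = 355 W/(m²·K).
Amplitude A = F₀ / √((Cω)²+λ²) = 48.1 / 355 = 0.135 K.

0.14 K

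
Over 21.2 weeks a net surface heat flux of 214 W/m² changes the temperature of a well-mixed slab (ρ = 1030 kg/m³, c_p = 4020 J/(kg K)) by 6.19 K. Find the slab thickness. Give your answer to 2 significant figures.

110 m

Heat input Q = F Δt = 214 × 1.28×10^7 s = 2.74×10^9 J/m².
Required areal heat capacity C = Q / ΔT = 4.43×10^8 J/(m²·K).
Depth D = C / (ρ c_p) = 4.43×10^8 / (1030 × 4020) = 107 m.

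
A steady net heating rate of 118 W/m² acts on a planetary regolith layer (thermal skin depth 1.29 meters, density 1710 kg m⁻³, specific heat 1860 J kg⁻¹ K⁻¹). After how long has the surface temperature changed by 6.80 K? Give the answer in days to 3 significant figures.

2.74 days

Areal heat capacity C = ρ c_p D = 1710 × 1860 × 1.29 = 4.10×10^6 J/(m^2 K).
Time required: Δt = C ΔT / F = 4.10×10^6 × 6.80 / 118 = 2.36×10^5 s.
In days: 2.36×10^5 s / (86400 s/day) = 2.74 days.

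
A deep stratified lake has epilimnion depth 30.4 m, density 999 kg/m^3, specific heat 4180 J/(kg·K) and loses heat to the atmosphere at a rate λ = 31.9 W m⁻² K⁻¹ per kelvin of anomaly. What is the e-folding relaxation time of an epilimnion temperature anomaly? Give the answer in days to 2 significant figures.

46 days

Areal heat capacity C = ρ c_p D = 999 × 4180 × 30.4 = 1.27×10^8 J/(m²·K).
Relaxation time τ = C / λ = 1.27×10^8 / 31.9 = 3.98×10^6 s.
In days: 3.98×10^6 s / (86400 s/day) = 46.1 days.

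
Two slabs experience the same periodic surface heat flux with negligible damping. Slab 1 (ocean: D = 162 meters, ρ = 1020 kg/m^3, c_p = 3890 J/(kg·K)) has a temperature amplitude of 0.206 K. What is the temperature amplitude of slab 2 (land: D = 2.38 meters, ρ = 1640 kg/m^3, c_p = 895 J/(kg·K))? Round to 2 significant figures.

38 K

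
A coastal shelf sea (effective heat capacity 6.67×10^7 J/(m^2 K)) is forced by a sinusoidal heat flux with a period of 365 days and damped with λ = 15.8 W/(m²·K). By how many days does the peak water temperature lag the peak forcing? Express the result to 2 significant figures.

41 days

Areal heat capacity C = 6.67×10^7 J/(m^2 K) (given).
ω = 2π / 3.15×10^7 s = 1.99×10^-7 s⁻¹.
Phase lag φ = arctan(Cω/λ) = arctan(13.3/15.8) = 0.699 rad.
Time lag = φ / ω = 0.699 / 1.99×10^-7 = 3.51×10^6 s = 40.6 days.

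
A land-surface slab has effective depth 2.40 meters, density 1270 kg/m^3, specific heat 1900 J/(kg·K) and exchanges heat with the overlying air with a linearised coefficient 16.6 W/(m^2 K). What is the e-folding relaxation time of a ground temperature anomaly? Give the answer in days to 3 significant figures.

4.04 days

Areal heat capacity C = ρ c_p D = 1270 × 1900 × 2.40 = 5.79×10^6 J/(m^2 K).
Relaxation time τ = C / λ = 5.79×10^6 / 16.6 = 3.49×10^5 s.
In days: 3.49×10^5 s / (86400 s/day) = 4.04 days.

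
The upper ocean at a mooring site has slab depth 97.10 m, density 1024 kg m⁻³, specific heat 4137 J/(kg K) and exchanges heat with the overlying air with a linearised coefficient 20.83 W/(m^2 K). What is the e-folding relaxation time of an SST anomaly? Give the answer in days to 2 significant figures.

230 days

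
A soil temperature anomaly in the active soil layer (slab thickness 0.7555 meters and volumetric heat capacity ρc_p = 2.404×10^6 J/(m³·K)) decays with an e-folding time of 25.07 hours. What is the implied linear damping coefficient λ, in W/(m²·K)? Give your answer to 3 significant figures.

Areal heat capacity C = ρc_p × D = 2.404×10^6 × 0.7555 = 1.82×10^6 J m⁻² K⁻¹.
τ = 25.07 hours = 90300 s.
λ = C / τ = 1.82×10^6 / 90300 = 20.1 W/(m²·K).

20.1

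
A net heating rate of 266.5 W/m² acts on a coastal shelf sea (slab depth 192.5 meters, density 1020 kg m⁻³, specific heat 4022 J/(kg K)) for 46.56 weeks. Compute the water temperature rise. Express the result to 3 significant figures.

Areal heat capacity C = ρ c_p D = 1020 × 4022 × 192.5 = 7.90×10^8 J/(m^2 K).
Net heat input Q = F Δt = 266.5 × (46.56 weeks × 6.048×10^5 s/week) = 7.50×10^9 J/m².
ΔT = Q / C = 7.50×10^9 / 7.90×10^8 = 9.50 K.

9.50 K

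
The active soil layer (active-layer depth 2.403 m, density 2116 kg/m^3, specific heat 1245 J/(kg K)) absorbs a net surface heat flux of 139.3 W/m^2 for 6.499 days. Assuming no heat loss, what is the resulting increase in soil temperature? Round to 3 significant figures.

12.4 K

Areal heat capacity C = ρ c_p D = 2116 × 1245 × 2.403 = 6.33×10^6 J m⁻² K⁻¹.
Net heat input Q = F Δt = 139.3 × (6.499 days × 86400 s/day) = 7.82×10^7 J/m².
ΔT = Q / C = 7.82×10^7 / 6.33×10^6 = 12.4 K.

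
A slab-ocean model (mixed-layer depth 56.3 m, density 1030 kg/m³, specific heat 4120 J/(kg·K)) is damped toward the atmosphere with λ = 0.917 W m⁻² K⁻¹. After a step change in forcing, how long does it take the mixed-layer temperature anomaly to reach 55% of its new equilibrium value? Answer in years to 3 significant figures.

6.59 years

Areal heat capacity C = ρ c_p D = 1030 × 4120 × 56.3 = 2.39×10^8 J/(m²·K).
τ = C / λ = 2.39×10^8 / 0.917 = 2.61×10^8 s.
Fraction reached: 1 − e^(−t/τ) = 0.55 ⇒ t = −τ ln(1 − 0.55) = τ × 0.799.
t = 2.08×10^8 s = 6.59 years.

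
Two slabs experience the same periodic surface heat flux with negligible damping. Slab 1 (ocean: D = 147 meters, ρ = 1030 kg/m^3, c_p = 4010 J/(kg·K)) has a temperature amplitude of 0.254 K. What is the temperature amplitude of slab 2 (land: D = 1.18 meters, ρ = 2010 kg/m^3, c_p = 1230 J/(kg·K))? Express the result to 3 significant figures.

52.9 K

C_ocean = 6.07×10^8 J/(m²·K); C_land = 2.92×10^6 J/(m²·K).
A ∝ 1/C ⇒ A_land = A_ocean × C_ocean/C_land = 0.254 × 208 = 52.9 K.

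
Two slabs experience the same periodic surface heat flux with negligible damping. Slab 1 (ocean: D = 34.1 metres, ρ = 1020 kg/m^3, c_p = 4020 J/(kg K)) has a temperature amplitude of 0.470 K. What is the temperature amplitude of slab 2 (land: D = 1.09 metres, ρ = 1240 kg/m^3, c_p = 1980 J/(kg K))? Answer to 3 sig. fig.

C_ocean = 1.40×10^8 J/(m²·K); C_land = 2.68×10^6 J/(m²·K).
A ∝ 1/C ⇒ A_land = A_ocean × C_ocean/C_land = 0.470 × 52.2 = 24.6 K.

24.6 K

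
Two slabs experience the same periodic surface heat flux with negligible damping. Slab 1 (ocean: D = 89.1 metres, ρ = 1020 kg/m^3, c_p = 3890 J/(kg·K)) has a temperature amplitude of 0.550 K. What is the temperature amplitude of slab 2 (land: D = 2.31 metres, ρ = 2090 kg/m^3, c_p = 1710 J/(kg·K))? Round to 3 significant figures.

23.6 K

C_ocean = 3.54×10^8 J/(m²·K); C_land = 8.26×10^6 J/(m²·K).
A ∝ 1/C ⇒ A_land = A_ocean × C_ocean/C_land = 0.550 × 42.8 = 23.6 K.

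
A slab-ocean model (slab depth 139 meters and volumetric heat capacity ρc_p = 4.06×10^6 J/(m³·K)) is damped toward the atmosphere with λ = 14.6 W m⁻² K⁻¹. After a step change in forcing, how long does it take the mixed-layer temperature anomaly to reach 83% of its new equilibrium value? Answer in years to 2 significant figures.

Areal heat capacity C = ρc_p × D = 4.06×10^6 × 139 = 5.64×10^8 J m⁻² K⁻¹.
τ = C / λ = 5.64×10^8 / 14.6 = 3.87×10^7 s.
Fraction reached: 1 − e^(−t/τ) = 0.83 ⇒ t = −τ ln(1 − 0.83) = τ × 1.77.
t = 6.85×10^7 s = 2.17 years.

2.2 years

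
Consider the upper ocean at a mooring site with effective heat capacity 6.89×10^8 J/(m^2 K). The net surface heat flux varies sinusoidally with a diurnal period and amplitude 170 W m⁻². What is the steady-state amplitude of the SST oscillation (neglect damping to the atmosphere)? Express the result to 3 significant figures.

0.00339 K

Areal heat capacity C = 6.89×10^8 J/(m^2 K) (given).
Angular frequency ω = 2π / T = 2π / 86400 s = 7.27×10^-5 s⁻¹.
Cω = 6.89×10^8 × 7.27×10^-5 = 50100 W/(m²·K).
Amplitude A = F₀ / (Cω) = 170 / 50100 = 0.00339 K.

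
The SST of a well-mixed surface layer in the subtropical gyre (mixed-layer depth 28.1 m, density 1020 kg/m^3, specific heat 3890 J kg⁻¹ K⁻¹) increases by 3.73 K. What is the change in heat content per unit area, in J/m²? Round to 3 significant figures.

4.16×10^8

Areal heat capacity C = ρ c_p D = 1020 × 3890 × 28.1 = 1.11×10^8 J/(m^2 K).
ΔQ = C ΔT = 1.11×10^8 × 3.73 = 4.16×10^8 J/m².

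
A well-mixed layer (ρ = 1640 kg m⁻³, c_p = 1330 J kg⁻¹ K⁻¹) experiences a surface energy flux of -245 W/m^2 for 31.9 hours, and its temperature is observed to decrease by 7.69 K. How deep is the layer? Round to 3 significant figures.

Heat input Q = F Δt = -245 × 1.15×10^5 s = -2.81×10^7 J/m².
Required areal heat capacity C = Q / ΔT = 3.66×10^6 J/(m²·K).
Depth D = C / (ρ c_p) = 3.66×10^6 / (1640 × 1330) = 1.68 m.

1.68 m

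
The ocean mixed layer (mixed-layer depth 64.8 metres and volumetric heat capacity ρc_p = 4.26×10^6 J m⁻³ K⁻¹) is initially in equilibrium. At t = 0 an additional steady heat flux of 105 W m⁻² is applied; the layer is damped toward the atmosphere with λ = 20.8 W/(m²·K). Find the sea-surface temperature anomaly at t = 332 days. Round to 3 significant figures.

Areal heat capacity C = ρc_p × D = 4.26×10^6 × 64.8 = 2.76×10^8 J/(m^2 K).
τ = C / λ = 2.76×10^8 / 20.8 = 1.33×10^7 s.
Equilibrium anomaly ΔT_eq = F / λ = 105 / 20.8 = 5.05 K.
t = 332 days = 2.87×10^7 s, so t/τ = 2.16.
ΔT(t) = ΔT_eq (1 − e^(−t/τ)) = 5.05 × (1 − e^−2.16) = 4.47 K.

4.47 K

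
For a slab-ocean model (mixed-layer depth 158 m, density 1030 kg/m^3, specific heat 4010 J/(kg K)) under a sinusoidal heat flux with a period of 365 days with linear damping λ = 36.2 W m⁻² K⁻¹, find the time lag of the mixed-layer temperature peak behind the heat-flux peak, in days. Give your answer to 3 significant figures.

75.5 days

Areal heat capacity C = ρ c_p D = 1030 × 4010 × 158 = 6.53×10^8 J/(m^2 K).
ω = 2π / 3.15×10^7 s = 1.99×10^-7 s⁻¹.
Phase lag φ = arctan(Cω/λ) = arctan(130/36.2) = 1.30 rad.
Time lag = φ / ω = 1.30 / 1.99×10^-7 = 6.52×10^6 s = 75.5 days.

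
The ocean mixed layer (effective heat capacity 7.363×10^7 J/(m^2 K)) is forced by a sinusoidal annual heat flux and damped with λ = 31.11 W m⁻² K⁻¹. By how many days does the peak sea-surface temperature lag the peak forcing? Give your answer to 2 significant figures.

26 days

Areal heat capacity C = 7.363×10^7 J/(m^2 K) (given).
ω = 2π / 3.15×10^7 s = 1.99×10^-7 s⁻¹.
Phase lag φ = arctan(Cω/λ) = arctan(14.7/31.11) = 0.441 rad.
Time lag = φ / ω = 0.441 / 1.99×10^-7 = 2.21×10^6 s = 25.6 days.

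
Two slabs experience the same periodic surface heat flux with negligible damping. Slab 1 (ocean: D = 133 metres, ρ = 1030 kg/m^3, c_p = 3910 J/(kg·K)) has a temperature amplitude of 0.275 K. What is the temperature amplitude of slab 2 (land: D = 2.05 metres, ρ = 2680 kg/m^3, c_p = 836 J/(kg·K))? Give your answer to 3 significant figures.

C_ocean = 5.36×10^8 J/(m²·K); C_land = 4.59×10^6 J/(m²·K).
A ∝ 1/C ⇒ A_land = A_ocean × C_ocean/C_land = 0.275 × 117 = 32.1 K.

32.1 K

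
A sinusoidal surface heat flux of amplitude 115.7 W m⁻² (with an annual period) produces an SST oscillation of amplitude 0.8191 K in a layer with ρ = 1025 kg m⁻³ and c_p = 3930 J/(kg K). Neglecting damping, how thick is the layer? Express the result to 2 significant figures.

ω = 2π / 3.15×10^7 s = 1.99×10^-7 s⁻¹.
Required C = F₀ / (A ω) = 115.7 / (0.8191 × 1.99×10^-7) = 7.09×10^8 J/(m²·K).
D = C / (ρ c_p) = 7.09×10^8 / (1025 × 3930) = 176 m.

180 m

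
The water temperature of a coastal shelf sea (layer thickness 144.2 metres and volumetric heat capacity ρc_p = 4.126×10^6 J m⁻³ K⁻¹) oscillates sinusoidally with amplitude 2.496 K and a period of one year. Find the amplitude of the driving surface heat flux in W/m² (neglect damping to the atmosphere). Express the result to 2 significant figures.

300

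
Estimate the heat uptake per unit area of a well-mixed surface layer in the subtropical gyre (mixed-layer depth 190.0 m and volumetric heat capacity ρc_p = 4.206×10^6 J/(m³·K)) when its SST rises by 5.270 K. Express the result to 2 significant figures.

Areal heat capacity C = ρc_p × D = 4.206×10^6 × 190.0 = 7.99×10^8 J/(m^2 K).
ΔQ = C ΔT = 7.99×10^8 × 5.270 = 4.21×10^9 J/m².

4.2×10^9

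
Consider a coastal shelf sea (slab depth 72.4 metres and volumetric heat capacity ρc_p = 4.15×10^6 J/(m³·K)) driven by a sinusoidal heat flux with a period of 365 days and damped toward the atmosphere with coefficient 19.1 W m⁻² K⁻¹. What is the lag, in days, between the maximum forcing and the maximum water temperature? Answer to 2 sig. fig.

Areal heat capacity C = ρc_p × D = 4.15×10^6 × 72.4 = 3.00×10^8 J/(m²·K).
ω = 2π / 3.15×10^7 s = 1.99×10^-7 s⁻¹.
Phase lag φ = arctan(Cω/λ) = arctan(59.9/19.1) = 1.26 rad.
Time lag = φ / ω = 1.26 / 1.99×10^-7 = 6.33×10^6 s = 73.3 days.

73 days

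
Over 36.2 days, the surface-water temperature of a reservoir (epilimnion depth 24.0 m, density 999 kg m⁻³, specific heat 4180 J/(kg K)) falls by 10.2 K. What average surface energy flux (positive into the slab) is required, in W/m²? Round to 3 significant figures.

Areal heat capacity C = ρ c_p D = 999 × 4180 × 24.0 = 1.00×10^8 J/(m^2 K).
Required heat per unit area: Q = C ΔT = 1.00×10^8 × -10.2 = -1.02×10^9 J/m².
Flux F = Q / Δt = -1.02×10^9 / 3.13×10^6 s = -327 W/m².

-327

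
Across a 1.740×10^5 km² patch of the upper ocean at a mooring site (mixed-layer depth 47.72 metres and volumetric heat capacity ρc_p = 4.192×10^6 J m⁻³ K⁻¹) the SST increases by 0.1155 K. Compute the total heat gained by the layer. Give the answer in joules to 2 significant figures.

4.0×10^18 J

Areal heat capacity C = ρc_p × D = 4.192×10^6 × 47.72 = 2.00×10^8 J/(m²·K).
Heat per unit area: q = C ΔT = 2.00×10^8 × 0.1155 = 2.31×10^7 J/m².
Total heat: Q = q × A = 2.31×10^7 × (1.740×10^5 × 10⁶ m²) = 4.02×10^18 J.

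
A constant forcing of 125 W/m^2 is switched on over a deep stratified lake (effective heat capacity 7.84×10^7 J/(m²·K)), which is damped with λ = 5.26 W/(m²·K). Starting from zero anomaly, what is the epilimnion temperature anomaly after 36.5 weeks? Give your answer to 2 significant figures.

Areal heat capacity C = 7.84×10^7 J/(m²·K) (given).
τ = C / λ = 7.84×10^7 / 5.26 = 1.49×10^7 s.
Equilibrium anomaly ΔT_eq = F / λ = 125 / 5.26 = 23.8 K.
t = 36.5 weeks = 2.21×10^7 s, so t/τ = 1.48.
ΔT(t) = ΔT_eq (1 − e^(−t/τ)) = 23.8 × (1 − e^−1.48) = 18.4 K.

18 K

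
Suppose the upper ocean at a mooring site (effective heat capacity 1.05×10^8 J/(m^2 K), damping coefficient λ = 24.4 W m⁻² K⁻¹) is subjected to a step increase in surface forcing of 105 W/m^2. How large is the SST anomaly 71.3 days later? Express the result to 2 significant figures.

3.3 K

Areal heat capacity C = 1.05×10^8 J/(m^2 K) (given).
τ = C / λ = 1.05×10^8 / 24.4 = 4.30×10^6 s.
Equilibrium anomaly ΔT_eq = F / λ = 105 / 24.4 = 4.30 K.
t = 71.3 days = 6.16×10^6 s, so t/τ = 1.43.
ΔT(t) = ΔT_eq (1 − e^(−t/τ)) = 4.30 × (1 − e^−1.43) = 3.28 K.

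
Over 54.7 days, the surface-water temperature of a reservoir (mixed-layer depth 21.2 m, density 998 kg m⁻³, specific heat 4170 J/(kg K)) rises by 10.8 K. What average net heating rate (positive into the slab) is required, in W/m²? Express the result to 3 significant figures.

Areal heat capacity C = ρ c_p D = 998 × 4170 × 21.2 = 8.82×10^7 J m⁻² K⁻¹.
Required heat per unit area: Q = C ΔT = 8.82×10^7 × 10.8 = 9.53×10^8 J/m².
Flux F = Q / Δt = 9.53×10^8 / 4.73×10^6 s = 202 W/m².

202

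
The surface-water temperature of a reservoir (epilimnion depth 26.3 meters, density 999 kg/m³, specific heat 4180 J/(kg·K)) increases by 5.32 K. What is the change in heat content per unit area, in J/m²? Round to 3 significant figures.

Areal heat capacity C = ρ c_p D = 999 × 4180 × 26.3 = 1.10×10^8 J/(m^2 K).
ΔQ = C ΔT = 1.10×10^8 × 5.32 = 5.84×10^8 J/m².

5.84×10^8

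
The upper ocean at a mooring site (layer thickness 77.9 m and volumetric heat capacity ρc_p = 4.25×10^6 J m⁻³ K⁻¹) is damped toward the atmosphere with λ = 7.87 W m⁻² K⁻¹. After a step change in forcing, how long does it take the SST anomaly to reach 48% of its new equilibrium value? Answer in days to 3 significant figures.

Areal heat capacity C = ρc_p × D = 4.25×10^6 × 77.9 = 3.31×10^8 J/(m^2 K).
τ = C / λ = 3.31×10^8 / 7.87 = 4.21×10^7 s.
Fraction reached: 1 − e^(−t/τ) = 0.48 ⇒ t = −τ ln(1 − 0.48) = τ × 0.654.
t = 2.75×10^7 s = 318 days.

318 days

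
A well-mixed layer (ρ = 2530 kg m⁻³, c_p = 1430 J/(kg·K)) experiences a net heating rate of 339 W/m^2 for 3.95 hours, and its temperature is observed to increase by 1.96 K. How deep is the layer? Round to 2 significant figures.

Heat input Q = F Δt = 339 × 14200 s = 4.82×10^6 J/m².
Required areal heat capacity C = Q / ΔT = 2.46×10^6 J/(m²·K).
Depth D = C / (ρ c_p) = 2.46×10^6 / (2530 × 1430) = 0.680 m.

0.68 m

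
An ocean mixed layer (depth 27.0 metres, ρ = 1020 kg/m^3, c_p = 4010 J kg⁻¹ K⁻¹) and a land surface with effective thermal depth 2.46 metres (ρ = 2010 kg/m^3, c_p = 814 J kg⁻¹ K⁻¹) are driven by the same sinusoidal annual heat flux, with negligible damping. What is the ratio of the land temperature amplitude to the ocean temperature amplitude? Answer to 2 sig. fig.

C_ocean = 1020 × 4010 × 27.0 = 1.10×10^8 J/(m²·K).
C_land = 2010 × 814 × 2.46 = 4.02×10^6 J/(m²·K).
Undamped amplitude ∝ 1/C, so A_land/A_ocean = C_ocean/C_land = 27.4.

27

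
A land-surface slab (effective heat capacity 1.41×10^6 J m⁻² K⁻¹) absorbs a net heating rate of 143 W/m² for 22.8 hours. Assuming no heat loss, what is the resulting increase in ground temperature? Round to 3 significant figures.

8.32 K

Areal heat capacity C = 1.41×10^6 J m⁻² K⁻¹ (given).
Net heat input Q = F Δt = 143 × (22.8 hours × 3600 s/hour) = 1.17×10^7 J/m².
ΔT = Q / C = 1.17×10^7 / 1.41×10^6 = 8.32 K.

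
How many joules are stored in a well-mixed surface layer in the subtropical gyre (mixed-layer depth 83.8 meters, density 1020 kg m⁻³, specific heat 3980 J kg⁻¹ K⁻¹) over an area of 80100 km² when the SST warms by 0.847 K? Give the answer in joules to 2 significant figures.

2.3×10^19 J

Areal heat capacity C = ρ c_p D = 1020 × 3980 × 83.8 = 3.40×10^8 J m⁻² K⁻¹.
Heat per unit area: q = C ΔT = 3.40×10^8 × 0.847 = 2.88×10^8 J/m².
Total heat: Q = q × A = 2.88×10^8 × (80100 × 10⁶ m²) = 2.31×10^19 J.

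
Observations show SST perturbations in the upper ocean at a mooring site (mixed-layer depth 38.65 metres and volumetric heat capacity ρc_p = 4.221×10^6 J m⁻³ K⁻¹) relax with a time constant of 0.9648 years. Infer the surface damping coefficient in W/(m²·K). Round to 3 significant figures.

Areal heat capacity C = ρc_p × D = 4.221×10^6 × 38.65 = 1.63×10^8 J/(m²·K).
τ = 0.9648 years = 3.04×10^7 s.
λ = C / τ = 1.63×10^8 / 3.04×10^7 = 5.36 W/(m²·K).

5.36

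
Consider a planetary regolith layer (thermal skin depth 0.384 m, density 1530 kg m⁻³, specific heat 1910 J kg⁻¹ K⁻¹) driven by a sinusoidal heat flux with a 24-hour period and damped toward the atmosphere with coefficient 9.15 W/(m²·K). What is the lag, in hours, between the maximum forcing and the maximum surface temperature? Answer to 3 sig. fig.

Areal heat capacity C = ρ c_p D = 1530 × 1910 × 0.384 = 1.12×10^6 J/(m²·K).
ω = 2π / 86400 s = 7.27×10^-5 s⁻¹.
Phase lag φ = arctan(Cω/λ) = arctan(81.6/9.15) = 1.46 rad.
Time lag = φ / ω = 1.46 / 7.27×10^-5 = 20100 s = 5.57 hours.

5.57 hours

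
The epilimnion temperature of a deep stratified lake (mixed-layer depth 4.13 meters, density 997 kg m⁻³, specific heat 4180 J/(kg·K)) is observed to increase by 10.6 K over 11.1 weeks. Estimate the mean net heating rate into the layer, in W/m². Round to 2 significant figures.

27

Areal heat capacity C = ρ c_p D = 997 × 4180 × 4.13 = 1.72×10^7 J/(m²·K).
Required heat per unit area: Q = C ΔT = 1.72×10^7 × 10.6 = 1.82×10^8 J/m².
Flux F = Q / Δt = 1.82×10^8 / 6.71×10^6 s = 27.2 W/m².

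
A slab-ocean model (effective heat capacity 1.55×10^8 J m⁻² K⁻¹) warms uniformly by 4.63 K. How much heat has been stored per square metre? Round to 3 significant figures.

Areal heat capacity C = 1.55×10^8 J m⁻² K⁻¹ (given).
ΔQ = C ΔT = 1.55×10^8 × 4.63 = 7.18×10^8 J/m².

7.18×10^8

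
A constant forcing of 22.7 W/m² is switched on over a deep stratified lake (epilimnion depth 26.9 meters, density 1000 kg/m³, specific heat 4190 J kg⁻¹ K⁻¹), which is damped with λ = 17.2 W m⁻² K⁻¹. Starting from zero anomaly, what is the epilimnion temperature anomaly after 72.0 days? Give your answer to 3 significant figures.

0.809 K

Areal heat capacity C = ρ c_p D = 1000 × 4190 × 26.9 = 1.13×10^8 J m⁻² K⁻¹.
τ = C / λ = 1.13×10^8 / 17.2 = 6.55×10^6 s.
Equilibrium anomaly ΔT_eq = F / λ = 22.7 / 17.2 = 1.32 K.
t = 72.0 days = 6.22×10^6 s, so t/τ = 0.949.
ΔT(t) = ΔT_eq (1 − e^(−t/τ)) = 1.32 × (1 − e^−0.949) = 0.809 K.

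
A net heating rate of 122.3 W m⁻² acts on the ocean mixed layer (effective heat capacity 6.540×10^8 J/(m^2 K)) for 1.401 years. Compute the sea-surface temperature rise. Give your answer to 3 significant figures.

Areal heat capacity C = 6.540×10^8 J/(m^2 K) (given).
Net heat input Q = F Δt = 122.3 × (1.401 years × 3.156×10^7 s/year) = 5.41×10^9 J/m².
ΔT = Q / C = 5.41×10^9 / 6.54×10^8 = 8.27 K.

8.27 K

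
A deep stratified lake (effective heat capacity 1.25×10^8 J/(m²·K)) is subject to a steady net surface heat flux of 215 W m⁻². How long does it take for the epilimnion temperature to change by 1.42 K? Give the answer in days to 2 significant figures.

9.6 days

Areal heat capacity C = 1.25×10^8 J/(m²·K) (given).
Time required: Δt = C ΔT / F = 1.25×10^8 × 1.42 / 215 = 8.26×10^5 s.
In days: 8.26×10^5 s / (86400 s/day) = 9.56 days.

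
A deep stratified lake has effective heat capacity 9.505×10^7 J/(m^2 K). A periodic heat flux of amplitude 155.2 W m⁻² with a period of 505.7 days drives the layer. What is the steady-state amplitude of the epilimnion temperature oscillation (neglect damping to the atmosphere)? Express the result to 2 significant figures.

Areal heat capacity C = 9.505×10^7 J/(m^2 K) (given).
Angular frequency ω = 2π / T = 2π / 4.37×10^7 s = 1.44×10^-7 s⁻¹.
Cω = 9.51×10^7 × 1.44×10^-7 = 13.7 W/(m²·K).
Amplitude A = F₀ / (Cω) = 155.2 / 13.7 = 11.4 K.

11 K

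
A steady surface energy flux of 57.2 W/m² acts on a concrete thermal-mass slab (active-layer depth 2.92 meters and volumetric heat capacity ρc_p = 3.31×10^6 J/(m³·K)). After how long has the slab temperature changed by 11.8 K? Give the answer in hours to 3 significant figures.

554 hours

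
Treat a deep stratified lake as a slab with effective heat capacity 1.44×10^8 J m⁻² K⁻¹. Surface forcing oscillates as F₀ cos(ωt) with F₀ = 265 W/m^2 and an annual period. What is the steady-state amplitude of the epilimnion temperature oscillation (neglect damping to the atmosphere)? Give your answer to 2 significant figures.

9.2 K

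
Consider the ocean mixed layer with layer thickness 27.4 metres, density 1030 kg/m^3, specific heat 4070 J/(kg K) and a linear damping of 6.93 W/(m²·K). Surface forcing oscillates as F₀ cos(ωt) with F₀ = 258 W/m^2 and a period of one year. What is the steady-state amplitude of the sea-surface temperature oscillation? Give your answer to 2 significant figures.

11 K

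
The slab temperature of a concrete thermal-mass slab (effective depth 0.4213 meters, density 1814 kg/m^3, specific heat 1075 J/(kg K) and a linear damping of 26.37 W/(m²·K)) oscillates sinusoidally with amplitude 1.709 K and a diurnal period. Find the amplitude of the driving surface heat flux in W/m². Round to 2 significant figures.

Areal heat capacity C = ρ c_p D = 1814 × 1075 × 0.4213 = 8.22×10^5 J m⁻² K⁻¹.
ω = 2π / 86400 s = 7.27×10^-5 s⁻¹.
√((Cω)² + λ²) = √((59.7)² + 26.37²) = 65.3 W/(m²·K).
F₀ = A × √((Cω)²+λ²) = 1.709 × 65.3 = 112 W/m².

110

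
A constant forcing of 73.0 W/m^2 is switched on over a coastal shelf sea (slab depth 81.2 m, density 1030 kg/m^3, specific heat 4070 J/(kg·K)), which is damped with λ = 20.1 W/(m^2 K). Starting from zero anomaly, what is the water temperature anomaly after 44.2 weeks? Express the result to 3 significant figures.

Areal heat capacity C = ρ c_p D = 1030 × 4070 × 81.2 = 3.40×10^8 J/(m²·K).
τ = C / λ = 3.40×10^8 / 20.1 = 1.69×10^7 s.
Equilibrium anomaly ΔT_eq = F / λ = 73.0 / 20.1 = 3.63 K.
t = 44.2 weeks = 2.67×10^7 s, so t/τ = 1.58.
ΔT(t) = ΔT_eq (1 − e^(−t/τ)) = 3.63 × (1 − e^−1.58) = 2.88 K.

2.88 K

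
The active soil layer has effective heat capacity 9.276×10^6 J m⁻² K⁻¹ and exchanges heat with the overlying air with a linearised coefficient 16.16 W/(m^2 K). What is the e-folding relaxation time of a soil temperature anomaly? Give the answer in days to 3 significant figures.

6.64 days

Areal heat capacity C = 9.276×10^6 J m⁻² K⁻¹ (given).
Relaxation time τ = C / λ = 9.28×10^6 / 16.16 = 5.74×10^5 s.
In days: 5.74×10^5 s / (86400 s/day) = 6.64 days.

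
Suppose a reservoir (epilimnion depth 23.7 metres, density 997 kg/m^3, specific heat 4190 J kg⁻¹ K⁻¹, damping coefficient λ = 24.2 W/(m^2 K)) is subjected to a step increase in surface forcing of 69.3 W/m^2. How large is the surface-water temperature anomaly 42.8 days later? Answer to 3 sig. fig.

Areal heat capacity C = ρ c_p D = 997 × 4190 × 23.7 = 9.90×10^7 J/(m²·K).
τ = C / λ = 9.90×10^7 / 24.2 = 4.09×10^6 s.
Equilibrium anomaly ΔT_eq = F / λ = 69.3 / 24.2 = 2.86 K.
t = 42.8 days = 3.70×10^6 s, so t/τ = 0.904.
ΔT(t) = ΔT_eq (1 − e^(−t/τ)) = 2.86 × (1 − e^−0.904) = 1.70 K.

1.70 K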